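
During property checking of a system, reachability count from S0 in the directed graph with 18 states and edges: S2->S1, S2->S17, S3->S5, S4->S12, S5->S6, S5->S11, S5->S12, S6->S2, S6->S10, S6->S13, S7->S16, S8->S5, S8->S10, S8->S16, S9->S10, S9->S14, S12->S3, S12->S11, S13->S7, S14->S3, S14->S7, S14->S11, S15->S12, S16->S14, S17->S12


BFS from S0:
  layer 0: {S0}
Reachable set: {S0}
Count = 1

1


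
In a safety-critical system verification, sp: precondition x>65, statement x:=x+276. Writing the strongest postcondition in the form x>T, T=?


Formula: sp(P, x:=E) = exists old_x. (x = E[old_x/x]) AND P[old_x/x] (old_x is the value of x before the assignment; eliminate old_x by solving x = E[old_x/x] for old_x)
Step 1: Precondition P: x>65, i.e. old_x > 65
Step 2: Assignment gives x = old_x + 276, so old_x = x - 276
Step 3: Substitute into P: x - 276 > 65
Step 4: Simplify: x > 65+276 = 341

341


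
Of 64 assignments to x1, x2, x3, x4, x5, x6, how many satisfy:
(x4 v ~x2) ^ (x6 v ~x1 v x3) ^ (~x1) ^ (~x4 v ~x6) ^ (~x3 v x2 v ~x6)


CNF with 5 clauses over 6 vars (64 assignments).
An assignment satisfies CNF iff every clause has >=1 true literal.
Check each row (bits = x1,x2,x3,x4,x5,x6; clause T/F shown):
  row 0 [000000]: clauses=TTTTT -> 1
  row 1 [000001]: clauses=TTTTT -> 1
  row 2 [000010]: clauses=TTTTT -> 1
  row 3 [000011]: clauses=TTTTT -> 1
  row 4 [000100]: clauses=TTTTT -> 1
  (every remaining row is evaluated the same way; all 64 results are listed next)
Full result column, 8 rows per line (x1,x2,x3 fixed per line; x4,x5,x6 runs 000..111 left to right):
  rows 0-7 [x1,x2,x3=000]: 11111010  (ones: 6)
  rows 8-15 [x1,x2,x3=001]: 10101010  (ones: 4)
  rows 16-23 [x1,x2,x3=010]: 00001010  (ones: 2)
  rows 24-31 [x1,x2,x3=011]: 00001010  (ones: 2)
  rows 32-39 [x1,x2,x3=100]: 00000000  (ones: 0)
  rows 40-47 [x1,x2,x3=101]: 00000000  (ones: 0)
  rows 48-55 [x1,x2,x3=110]: 00000000  (ones: 0)
  rows 56-63 [x1,x2,x3=111]: 00000000  (ones: 0)
Satisfying assignments = 6+4+2+2+0+0+0+0 = 14

14


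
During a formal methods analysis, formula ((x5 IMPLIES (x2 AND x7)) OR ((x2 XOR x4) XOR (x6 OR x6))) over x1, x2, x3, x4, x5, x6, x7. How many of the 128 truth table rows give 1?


Formula: ((x5 IMPLIES (x2 AND x7)) OR ((x2 XOR x4) XOR (x6 OR x6))) over 7 vars (128 rows)
Evaluate each row (x1, x2, x3, x4, x5, x6, x7 as bits, MSB first):
  row 0 [0000000]: ((0 IMPLIES (0 AND 0)) OR ((0 XOR 0) XOR (0 OR 0))) -> 1
  row 1 [0000001]: ((0 IMPLIES (0 AND 1)) OR ((0 XOR 0) XOR (0 OR 0))) -> 1
  row 2 [0000010]: ((0 IMPLIES (0 AND 0)) OR ((0 XOR 0) XOR (1 OR 1))) -> 1
  row 3 [0000011]: ((0 IMPLIES (0 AND 1)) OR ((0 XOR 0) XOR (1 OR 1))) -> 1
  row 4 [0000100]: ((1 IMPLIES (0 AND 0)) OR ((0 XOR 0) XOR (0 OR 0))) -> 0
  (every remaining row is evaluated the same way; all 128 results are listed next)
Full result column, 8 rows per line (x1,x2,x3,x4 fixed per line; x5,x6,x7 runs 000..111 left to right):
  rows 0-7 [x1,x2,x3,x4=0000]: 11110011  (ones: 6)
  rows 8-15 [x1,x2,x3,x4=0001]: 11111100  (ones: 6)
  rows 16-23 [x1,x2,x3,x4=0010]: 11110011  (ones: 6)
  rows 24-31 [x1,x2,x3,x4=0011]: 11111100  (ones: 6)
  rows 32-39 [x1,x2,x3,x4=0100]: 11111101  (ones: 7)
  rows 40-47 [x1,x2,x3,x4=0101]: 11110111  (ones: 7)
  rows 48-55 [x1,x2,x3,x4=0110]: 11111101  (ones: 7)
  rows 56-63 [x1,x2,x3,x4=0111]: 11110111  (ones: 7)
  rows 64-71 [x1,x2,x3,x4=1000]: 11110011  (ones: 6)
  rows 72-79 [x1,x2,x3,x4=1001]: 11111100  (ones: 6)
  rows 80-87 [x1,x2,x3,x4=1010]: 11110011  (ones: 6)
  rows 88-95 [x1,x2,x3,x4=1011]: 11111100  (ones: 6)
  rows 96-103 [x1,x2,x3,x4=1100]: 11111101  (ones: 7)
  rows 104-111 [x1,x2,x3,x4=1101]: 11110111  (ones: 7)
  rows 112-119 [x1,x2,x3,x4=1110]: 11111101  (ones: 7)
  rows 120-127 [x1,x2,x3,x4=1111]: 11110111  (ones: 7)
Count of 1-rows = 6+6+6+6+7+7+7+7+6+6+6+6+7+7+7+7 = 104

104


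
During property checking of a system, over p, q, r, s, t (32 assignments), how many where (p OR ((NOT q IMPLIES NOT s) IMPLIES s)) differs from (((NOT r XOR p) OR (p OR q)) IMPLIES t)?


F1 = (p OR ((NOT q IMPLIES NOT s) IMPLIES s))
F2 = (((NOT r XOR p) OR (p OR q)) IMPLIES t)
Evaluate both on each of 32 rows (bits = p,q,r,s,t):
  row 0 [00000]: F1=0 F2=0 -> 0
  row 1 [00001]: F1=0 F2=1 (differ) -> 1
  row 2 [00010]: F1=1 F2=0 (differ) -> 1
  row 3 [00011]: F1=1 F2=1 -> 0
  row 4 [00100]: F1=0 F2=1 (differ) -> 1
  row 5 [00101]: F1=0 F2=1 (differ) -> 1
  row 6 [00110]: F1=1 F2=1 -> 0
  row 7 [00111]: F1=1 F2=1 -> 0
  row 8 [01000]: F1=0 F2=0 -> 0
  row 9 [01001]: F1=0 F2=1 (differ) -> 1
  row 10 [01010]: F1=1 F2=0 (differ) -> 1
  row 11 [01011]: F1=1 F2=1 -> 0
  row 12 [01100]: F1=0 F2=0 -> 0
  row 13 [01101]: F1=0 F2=1 (differ) -> 1
  row 14 [01110]: F1=1 F2=0 (differ) -> 1
  row 15 [01111]: F1=1 F2=1 -> 0
  row 16 [10000]: F1=1 F2=0 (differ) -> 1
  row 17 [10001]: F1=1 F2=1 -> 0
  row 18 [10010]: F1=1 F2=0 (differ) -> 1
  row 19 [10011]: F1=1 F2=1 -> 0
  row 20 [10100]: F1=1 F2=0 (differ) -> 1
  row 21 [10101]: F1=1 F2=1 -> 0
  row 22 [10110]: F1=1 F2=0 (differ) -> 1
  row 23 [10111]: F1=1 F2=1 -> 0
  row 24 [11000]: F1=1 F2=0 (differ) -> 1
  row 25 [11001]: F1=1 F2=1 -> 0
  row 26 [11010]: F1=1 F2=0 (differ) -> 1
  row 27 [11011]: F1=1 F2=1 -> 0
  row 28 [11100]: F1=1 F2=0 (differ) -> 1
  row 29 [11101]: F1=1 F2=1 -> 0
  row 30 [11110]: F1=1 F2=0 (differ) -> 1
  row 31 [11111]: F1=1 F2=1 -> 0
Full result column, 8 rows per line (p,q fixed per line; r,s,t runs 000..111 left to right):
  rows 0-7 [p,q=00]: 01101100  (ones: 4)
  rows 8-15 [p,q=01]: 01100110  (ones: 4)
  rows 16-23 [p,q=10]: 10101010  (ones: 4)
  rows 24-31 [p,q=11]: 10101010  (ones: 4)
Disagreements = 4+4+4+4 = 16

16


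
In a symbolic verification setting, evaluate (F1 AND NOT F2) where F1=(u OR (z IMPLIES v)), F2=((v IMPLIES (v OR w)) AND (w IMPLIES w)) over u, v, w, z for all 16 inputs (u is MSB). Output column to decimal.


F1 = (u OR (z IMPLIES v))
F2 = ((v IMPLIES (v OR w)) AND (w IMPLIES w))
Counterexample to F1=>F2 is where F1=1 and F2=0.
Evaluate each row (bits = u,v,w,z, MSB first):
  row 0 [0000]: F1=1 F2=1 -> F1&~F2 -> 0
  row 1 [0001]: F1=0 F2=1 -> F1&~F2 -> 0
  row 2 [0010]: F1=1 F2=1 -> F1&~F2 -> 0
  row 3 [0011]: F1=0 F2=1 -> F1&~F2 -> 0
  row 4 [0100]: F1=1 F2=1 -> F1&~F2 -> 0
  row 5 [0101]: F1=1 F2=1 -> F1&~F2 -> 0
  row 6 [0110]: F1=1 F2=1 -> F1&~F2 -> 0
  row 7 [0111]: F1=1 F2=1 -> F1&~F2 -> 0
  row 8 [1000]: F1=1 F2=1 -> F1&~F2 -> 0
  row 9 [1001]: F1=1 F2=1 -> F1&~F2 -> 0
  row 10 [1010]: F1=1 F2=1 -> F1&~F2 -> 0
  row 11 [1011]: F1=1 F2=1 -> F1&~F2 -> 0
  row 12 [1100]: F1=1 F2=1 -> F1&~F2 -> 0
  row 13 [1101]: F1=1 F2=1 -> F1&~F2 -> 0
  row 14 [1110]: F1=1 F2=1 -> F1&~F2 -> 0
  row 15 [1111]: F1=1 F2=1 -> F1&~F2 -> 0
Full result column, 4 rows per line (u,v fixed per line; w,z runs 00..11 left to right):
  rows 0-3 [u,v=00]: 0000  = hex 0
  rows 4-7 [u,v=01]: 0000  = hex 0
  rows 8-11 [u,v=10]: 0000  = hex 0
  rows 12-15 [u,v=11]: 0000  = hex 0
Counterexample vector (row 0 .. row 15) = 0000000000000000
Output column grouped in 4s = 0000 0000 0000 0000 = 0x0000
Convert to decimal digit by digit (value = value*16 + digit):
  0 -> 0
  0*16 + 0 = 0
  0*16 + 0 = 0
  0*16 + 0 = 0
Decimal = 0

0


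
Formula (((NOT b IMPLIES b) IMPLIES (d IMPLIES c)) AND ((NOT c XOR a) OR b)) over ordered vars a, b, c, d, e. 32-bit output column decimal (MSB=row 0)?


Formula: (((NOT b IMPLIES b) IMPLIES (d IMPLIES c)) AND ((NOT c XOR a) OR b)) over a, b, c, d, e (32 rows)
Evaluate each row (bits = a,b,c,d,e, MSB first):
  row 0 [00000]: (((NOT 0 IMPLIES 0) IMPLIES (0 IMPLIES 0)) AND ((NOT 0 XOR 0) OR 0)) -> 1
  row 1 [00001]: (((NOT 0 IMPLIES 0) IMPLIES (0 IMPLIES 0)) AND ((NOT 0 XOR 0) OR 0)) -> 1
  row 2 [00010]: (((NOT 0 IMPLIES 0) IMPLIES (1 IMPLIES 0)) AND ((NOT 0 XOR 0) OR 0)) -> 1
  row 3 [00011]: (((NOT 0 IMPLIES 0) IMPLIES (1 IMPLIES 0)) AND ((NOT 0 XOR 0) OR 0)) -> 1
  row 4 [00100]: (((NOT 0 IMPLIES 0) IMPLIES (0 IMPLIES 1)) AND ((NOT 1 XOR 0) OR 0)) -> 0
  row 5 [00101]: (((NOT 0 IMPLIES 0) IMPLIES (0 IMPLIES 1)) AND ((NOT 1 XOR 0) OR 0)) -> 0
  row 6 [00110]: (((NOT 0 IMPLIES 0) IMPLIES (1 IMPLIES 1)) AND ((NOT 1 XOR 0) OR 0)) -> 0
  row 7 [00111]: (((NOT 0 IMPLIES 0) IMPLIES (1 IMPLIES 1)) AND ((NOT 1 XOR 0) OR 0)) -> 0
  row 8 [01000]: (((NOT 1 IMPLIES 1) IMPLIES (0 IMPLIES 0)) AND ((NOT 0 XOR 0) OR 1)) -> 1
  row 9 [01001]: (((NOT 1 IMPLIES 1) IMPLIES (0 IMPLIES 0)) AND ((NOT 0 XOR 0) OR 1)) -> 1
  row 10 [01010]: (((NOT 1 IMPLIES 1) IMPLIES (1 IMPLIES 0)) AND ((NOT 0 XOR 0) OR 1)) -> 0
  row 11 [01011]: (((NOT 1 IMPLIES 1) IMPLIES (1 IMPLIES 0)) AND ((NOT 0 XOR 0) OR 1)) -> 0
  row 12 [01100]: (((NOT 1 IMPLIES 1) IMPLIES (0 IMPLIES 1)) AND ((NOT 1 XOR 0) OR 1)) -> 1
  row 13 [01101]: (((NOT 1 IMPLIES 1) IMPLIES (0 IMPLIES 1)) AND ((NOT 1 XOR 0) OR 1)) -> 1
  row 14 [01110]: (((NOT 1 IMPLIES 1) IMPLIES (1 IMPLIES 1)) AND ((NOT 1 XOR 0) OR 1)) -> 1
  row 15 [01111]: (((NOT 1 IMPLIES 1) IMPLIES (1 IMPLIES 1)) AND ((NOT 1 XOR 0) OR 1)) -> 1
  row 16 [10000]: (((NOT 0 IMPLIES 0) IMPLIES (0 IMPLIES 0)) AND ((NOT 0 XOR 1) OR 0)) -> 0
  row 17 [10001]: (((NOT 0 IMPLIES 0) IMPLIES (0 IMPLIES 0)) AND ((NOT 0 XOR 1) OR 0)) -> 0
  row 18 [10010]: (((NOT 0 IMPLIES 0) IMPLIES (1 IMPLIES 0)) AND ((NOT 0 XOR 1) OR 0)) -> 0
  row 19 [10011]: (((NOT 0 IMPLIES 0) IMPLIES (1 IMPLIES 0)) AND ((NOT 0 XOR 1) OR 0)) -> 0
  row 20 [10100]: (((NOT 0 IMPLIES 0) IMPLIES (0 IMPLIES 1)) AND ((NOT 1 XOR 1) OR 0)) -> 1
  row 21 [10101]: (((NOT 0 IMPLIES 0) IMPLIES (0 IMPLIES 1)) AND ((NOT 1 XOR 1) OR 0)) -> 1
  row 22 [10110]: (((NOT 0 IMPLIES 0) IMPLIES (1 IMPLIES 1)) AND ((NOT 1 XOR 1) OR 0)) -> 1
  row 23 [10111]: (((NOT 0 IMPLIES 0) IMPLIES (1 IMPLIES 1)) AND ((NOT 1 XOR 1) OR 0)) -> 1
  row 24 [11000]: (((NOT 1 IMPLIES 1) IMPLIES (0 IMPLIES 0)) AND ((NOT 0 XOR 1) OR 1)) -> 1
  row 25 [11001]: (((NOT 1 IMPLIES 1) IMPLIES (0 IMPLIES 0)) AND ((NOT 0 XOR 1) OR 1)) -> 1
  row 26 [11010]: (((NOT 1 IMPLIES 1) IMPLIES (1 IMPLIES 0)) AND ((NOT 0 XOR 1) OR 1)) -> 0
  row 27 [11011]: (((NOT 1 IMPLIES 1) IMPLIES (1 IMPLIES 0)) AND ((NOT 0 XOR 1) OR 1)) -> 0
  row 28 [11100]: (((NOT 1 IMPLIES 1) IMPLIES (0 IMPLIES 1)) AND ((NOT 1 XOR 1) OR 1)) -> 1
  row 29 [11101]: (((NOT 1 IMPLIES 1) IMPLIES (0 IMPLIES 1)) AND ((NOT 1 XOR 1) OR 1)) -> 1
  row 30 [11110]: (((NOT 1 IMPLIES 1) IMPLIES (1 IMPLIES 1)) AND ((NOT 1 XOR 1) OR 1)) -> 1
  row 31 [11111]: (((NOT 1 IMPLIES 1) IMPLIES (1 IMPLIES 1)) AND ((NOT 1 XOR 1) OR 1)) -> 1
Full result column, 4 rows per line (a,b,c fixed per line; d,e runs 00..11 left to right):
  rows 0-3 [a,b,c=000]: 1111  = hex F
  rows 4-7 [a,b,c=001]: 0000  = hex 0
  rows 8-11 [a,b,c=010]: 1100  = hex C
  rows 12-15 [a,b,c=011]: 1111  = hex F
  rows 16-19 [a,b,c=100]: 0000  = hex 0
  rows 20-23 [a,b,c=101]: 1111  = hex F
  rows 24-27 [a,b,c=110]: 1100  = hex C
  rows 28-31 [a,b,c=111]: 1111  = hex F
Output column (row 0 .. row 31) = 11110000110011110000111111001111
Output column grouped in 4s = 1111 0000 1100 1111 0000 1111 1100 1111 = 0xF0CF0FCF
Convert to decimal digit by digit (value = value*16 + digit):
  F -> 15
  15*16 + 0 = 240
  240*16 + 12 (C) = 3852
  3852*16 + 15 (F) = 61647
  61647*16 + 0 = 986352
  986352*16 + 15 (F) = 15781647
  15781647*16 + 12 (C) = 252506364
  252506364*16 + 15 (F) = 4040101839
Decimal = 4040101839

4040101839


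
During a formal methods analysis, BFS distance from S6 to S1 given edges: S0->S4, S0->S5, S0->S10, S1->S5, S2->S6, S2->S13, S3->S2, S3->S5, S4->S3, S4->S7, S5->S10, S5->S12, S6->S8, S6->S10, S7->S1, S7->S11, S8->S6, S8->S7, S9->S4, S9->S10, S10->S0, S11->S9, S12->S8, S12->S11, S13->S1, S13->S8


BFS layer-by-layer from S6:
  dist 0: {S6}
  dist 1: {S8, S10}
  dist 2: {S0, S7}
  dist 3: {S1, S4, S5, S11}
  -> S1 reached at distance 3
Shortest path length = 3

3


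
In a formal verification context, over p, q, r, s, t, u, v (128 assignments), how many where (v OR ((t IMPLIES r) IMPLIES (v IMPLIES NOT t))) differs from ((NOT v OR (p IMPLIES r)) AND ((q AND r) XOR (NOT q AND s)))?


F1 = (v OR ((t IMPLIES r) IMPLIES (v IMPLIES NOT t)))
F2 = ((NOT v OR (p IMPLIES r)) AND ((q AND r) XOR (NOT q AND s)))
Evaluate both on each of 128 rows (bits = p,q,r,s,t,u,v):
  row 0 [0000000]: F1=1 F2=0 (differ) -> 1
  row 1 [0000001]: F1=1 F2=0 (differ) -> 1
  row 2 [0000010]: F1=1 F2=0 (differ) -> 1
  row 3 [0000011]: F1=1 F2=0 (differ) -> 1
  row 4 [0000100]: F1=1 F2=0 (differ) -> 1
  (every remaining row is evaluated the same way; all 128 results are listed next)
Full result column, 8 rows per line (p,q,r,s fixed per line; t,u,v runs 000..111 left to right):
  rows 0-7 [p,q,r,s=0000]: 11111111  (ones: 8)
  rows 8-15 [p,q,r,s=0001]: 00000000  (ones: 0)
  rows 16-23 [p,q,r,s=0010]: 11111111  (ones: 8)
  rows 24-31 [p,q,r,s=0011]: 00000000  (ones: 0)
  rows 32-39 [p,q,r,s=0100]: 11111111  (ones: 8)
  rows 40-47 [p,q,r,s=0101]: 11111111  (ones: 8)
  rows 48-55 [p,q,r,s=0110]: 00000000  (ones: 0)
  rows 56-63 [p,q,r,s=0111]: 00000000  (ones: 0)
  rows 64-71 [p,q,r,s=1000]: 11111111  (ones: 8)
  rows 72-79 [p,q,r,s=1001]: 01010101  (ones: 4)
  rows 80-87 [p,q,r,s=1010]: 11111111  (ones: 8)
  rows 88-95 [p,q,r,s=1011]: 00000000  (ones: 0)
  rows 96-103 [p,q,r,s=1100]: 11111111  (ones: 8)
  rows 104-111 [p,q,r,s=1101]: 11111111  (ones: 8)
  rows 112-119 [p,q,r,s=1110]: 00000000  (ones: 0)
  rows 120-127 [p,q,r,s=1111]: 00000000  (ones: 0)
Disagreements = 8+0+8+0+8+8+0+0+8+4+8+0+8+8+0+0 = 68

68


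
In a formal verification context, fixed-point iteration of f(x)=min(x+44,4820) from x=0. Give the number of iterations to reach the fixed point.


Step 1: x=0, cap=4820, increment=44
Step 2: x grows by 44 each step until capped at 4820; fixed point is x=4820
Step 3: iterations = ceil(4820/44) = 110

110


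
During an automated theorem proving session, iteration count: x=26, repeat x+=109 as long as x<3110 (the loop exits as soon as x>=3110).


Step 1: x goes from 26 toward 3110 by 109; the body runs while x<3110, so iterations = ceil((bound-start)/step)
Step 2: Distance=3084
Step 3: ceil(3084/109)=29

29


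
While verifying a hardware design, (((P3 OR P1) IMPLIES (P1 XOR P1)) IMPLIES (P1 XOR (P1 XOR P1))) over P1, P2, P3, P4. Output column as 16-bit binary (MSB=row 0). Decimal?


Formula: (((P3 OR P1) IMPLIES (P1 XOR P1)) IMPLIES (P1 XOR (P1 XOR P1))) over P1, P2, P3, P4 (16 rows)
Evaluate each row (bits = P1,P2,P3,P4, MSB first):
  row 0 [0000]: (((0 OR 0) IMPLIES (0 XOR 0)) IMPLIES (0 XOR (0 XOR 0))) -> 0
  row 1 [0001]: (((0 OR 0) IMPLIES (0 XOR 0)) IMPLIES (0 XOR (0 XOR 0))) -> 0
  row 2 [0010]: (((1 OR 0) IMPLIES (0 XOR 0)) IMPLIES (0 XOR (0 XOR 0))) -> 1
  row 3 [0011]: (((1 OR 0) IMPLIES (0 XOR 0)) IMPLIES (0 XOR (0 XOR 0))) -> 1
  row 4 [0100]: (((0 OR 0) IMPLIES (0 XOR 0)) IMPLIES (0 XOR (0 XOR 0))) -> 0
  row 5 [0101]: (((0 OR 0) IMPLIES (0 XOR 0)) IMPLIES (0 XOR (0 XOR 0))) -> 0
  row 6 [0110]: (((1 OR 0) IMPLIES (0 XOR 0)) IMPLIES (0 XOR (0 XOR 0))) -> 1
  row 7 [0111]: (((1 OR 0) IMPLIES (0 XOR 0)) IMPLIES (0 XOR (0 XOR 0))) -> 1
  row 8 [1000]: (((0 OR 1) IMPLIES (1 XOR 1)) IMPLIES (1 XOR (1 XOR 1))) -> 1
  row 9 [1001]: (((0 OR 1) IMPLIES (1 XOR 1)) IMPLIES (1 XOR (1 XOR 1))) -> 1
  row 10 [1010]: (((1 OR 1) IMPLIES (1 XOR 1)) IMPLIES (1 XOR (1 XOR 1))) -> 1
  row 11 [1011]: (((1 OR 1) IMPLIES (1 XOR 1)) IMPLIES (1 XOR (1 XOR 1))) -> 1
  row 12 [1100]: (((0 OR 1) IMPLIES (1 XOR 1)) IMPLIES (1 XOR (1 XOR 1))) -> 1
  row 13 [1101]: (((0 OR 1) IMPLIES (1 XOR 1)) IMPLIES (1 XOR (1 XOR 1))) -> 1
  row 14 [1110]: (((1 OR 1) IMPLIES (1 XOR 1)) IMPLIES (1 XOR (1 XOR 1))) -> 1
  row 15 [1111]: (((1 OR 1) IMPLIES (1 XOR 1)) IMPLIES (1 XOR (1 XOR 1))) -> 1
Full result column, 4 rows per line (P1,P2 fixed per line; P3,P4 runs 00..11 left to right):
  rows 0-3 [P1,P2=00]: 0011  = hex 3
  rows 4-7 [P1,P2=01]: 0011  = hex 3
  rows 8-11 [P1,P2=10]: 1111  = hex F
  rows 12-15 [P1,P2=11]: 1111  = hex F
Output column (row 0 .. row 15) = 0011001111111111
Output column grouped in 4s = 0011 0011 1111 1111 = 0x33FF
Convert to decimal digit by digit (value = value*16 + digit):
  3 -> 3
  3*16 + 3 = 51
  51*16 + 15 (F) = 831
  831*16 + 15 (F) = 13311
Decimal = 13311

13311


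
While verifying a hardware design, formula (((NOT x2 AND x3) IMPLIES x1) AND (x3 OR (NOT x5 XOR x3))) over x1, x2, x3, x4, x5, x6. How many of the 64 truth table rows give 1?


Formula: (((NOT x2 AND x3) IMPLIES x1) AND (x3 OR (NOT x5 XOR x3))) over 6 vars (64 rows)
Evaluate each row (x1, x2, x3, x4, x5, x6 as bits, MSB first):
  row 0 [000000]: (((NOT 0 AND 0) IMPLIES 0) AND (0 OR (NOT 0 XOR 0))) -> 1
  row 1 [000001]: (((NOT 0 AND 0) IMPLIES 0) AND (0 OR (NOT 0 XOR 0))) -> 1
  row 2 [000010]: (((NOT 0 AND 0) IMPLIES 0) AND (0 OR (NOT 1 XOR 0))) -> 0
  row 3 [000011]: (((NOT 0 AND 0) IMPLIES 0) AND (0 OR (NOT 1 XOR 0))) -> 0
  row 4 [000100]: (((NOT 0 AND 0) IMPLIES 0) AND (0 OR (NOT 0 XOR 0))) -> 1
  (every remaining row is evaluated the same way; all 64 results are listed next)
Full result column, 8 rows per line (x1,x2,x3 fixed per line; x4,x5,x6 runs 000..111 left to right):
  rows 0-7 [x1,x2,x3=000]: 11001100  (ones: 4)
  rows 8-15 [x1,x2,x3=001]: 00000000  (ones: 0)
  rows 16-23 [x1,x2,x3=010]: 11001100  (ones: 4)
  rows 24-31 [x1,x2,x3=011]: 11111111  (ones: 8)
  rows 32-39 [x1,x2,x3=100]: 11001100  (ones: 4)
  rows 40-47 [x1,x2,x3=101]: 11111111  (ones: 8)
  rows 48-55 [x1,x2,x3=110]: 11001100  (ones: 4)
  rows 56-63 [x1,x2,x3=111]: 11111111  (ones: 8)
Count of 1-rows = 4+0+4+8+4+8+4+8 = 40

40


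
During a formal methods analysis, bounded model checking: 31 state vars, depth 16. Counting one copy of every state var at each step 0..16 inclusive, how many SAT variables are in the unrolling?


BMC unrolls to depth k, creating one copy of each state var for steps 0..k.
Step count = 16 + 1 = 17 (steps 0 through 16)
Vars per step = 31
Total = 31 * 17 = 527

527


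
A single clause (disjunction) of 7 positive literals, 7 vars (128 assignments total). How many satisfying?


Step 1: Total=2^7=128
Step 2: Unsat when all 7 false: 2^0=1
Step 3: Sat=128-1=127

127


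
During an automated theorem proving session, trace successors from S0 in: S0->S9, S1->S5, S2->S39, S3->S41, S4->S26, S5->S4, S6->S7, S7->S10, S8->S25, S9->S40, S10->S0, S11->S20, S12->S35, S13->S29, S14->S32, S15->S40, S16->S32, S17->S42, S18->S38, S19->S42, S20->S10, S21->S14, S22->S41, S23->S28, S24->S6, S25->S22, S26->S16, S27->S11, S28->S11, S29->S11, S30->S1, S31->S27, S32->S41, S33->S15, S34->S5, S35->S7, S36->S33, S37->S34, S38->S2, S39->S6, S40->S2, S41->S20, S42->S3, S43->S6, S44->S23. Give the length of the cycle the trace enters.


Trace from S0 until a state repeats:
  S0 -> S9 -> S40 -> S2 -> S39 -> S6 -> S7 -> S10 -> S0
S0 first seen at step 0, revisited at step 8.
Cycle length = 8 - 0 = 8

8


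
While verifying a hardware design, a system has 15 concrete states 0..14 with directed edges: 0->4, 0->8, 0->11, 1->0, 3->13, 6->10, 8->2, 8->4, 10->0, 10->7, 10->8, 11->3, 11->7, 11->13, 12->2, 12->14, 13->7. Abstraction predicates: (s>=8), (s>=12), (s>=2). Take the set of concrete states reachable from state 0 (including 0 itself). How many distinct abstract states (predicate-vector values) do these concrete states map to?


BFS from 0:
Concrete reachable: {0, 2, 3, 4, 7, 8, 11, 13}
Abstract via predicates (s>=8), (s>=12), (s>=2):
  (0,0,0) <- {0}
  (0,0,1) <- {2, 3, 4, 7}
  (1,0,1) <- {8, 11}
  (1,1,1) <- {13}
Distinct abstract states = 4

4


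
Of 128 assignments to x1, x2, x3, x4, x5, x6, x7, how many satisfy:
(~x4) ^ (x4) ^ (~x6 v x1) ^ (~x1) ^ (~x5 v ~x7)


CNF with 5 clauses over 7 vars (128 assignments).
An assignment satisfies CNF iff every clause has >=1 true literal.
Check each row (bits = x1,x2,x3,x4,x5,x6,x7; clause T/F shown):
  row 0 [0000000]: clauses=TFTTT -> 0
  row 1 [0000001]: clauses=TFTTT -> 0
  row 2 [0000010]: clauses=TFFTT -> 0
  row 3 [0000011]: clauses=TFFTT -> 0
  row 4 [0000100]: clauses=TFTTT -> 0
  (every remaining row is evaluated the same way; all 128 results are listed next)
Full result column, 8 rows per line (x1,x2,x3,x4 fixed per line; x5,x6,x7 runs 000..111 left to right):
  rows 0-7 [x1,x2,x3,x4=0000]: 00000000  (ones: 0)
  rows 8-15 [x1,x2,x3,x4=0001]: 00000000  (ones: 0)
  rows 16-23 [x1,x2,x3,x4=0010]: 00000000  (ones: 0)
  rows 24-31 [x1,x2,x3,x4=0011]: 00000000  (ones: 0)
  rows 32-39 [x1,x2,x3,x4=0100]: 00000000  (ones: 0)
  rows 40-47 [x1,x2,x3,x4=0101]: 00000000  (ones: 0)
  rows 48-55 [x1,x2,x3,x4=0110]: 00000000  (ones: 0)
  rows 56-63 [x1,x2,x3,x4=0111]: 00000000  (ones: 0)
  rows 64-71 [x1,x2,x3,x4=1000]: 00000000  (ones: 0)
  rows 72-79 [x1,x2,x3,x4=1001]: 00000000  (ones: 0)
  rows 80-87 [x1,x2,x3,x4=1010]: 00000000  (ones: 0)
  rows 88-95 [x1,x2,x3,x4=1011]: 00000000  (ones: 0)
  rows 96-103 [x1,x2,x3,x4=1100]: 00000000  (ones: 0)
  rows 104-111 [x1,x2,x3,x4=1101]: 00000000  (ones: 0)
  rows 112-119 [x1,x2,x3,x4=1110]: 00000000  (ones: 0)
  rows 120-127 [x1,x2,x3,x4=1111]: 00000000  (ones: 0)
Satisfying assignments = 0+0+0+0+0+0+0+0+0+0+0+0+0+0+0+0 = 0

0


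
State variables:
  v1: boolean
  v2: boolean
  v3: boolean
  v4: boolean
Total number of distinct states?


State space = product of domain sizes of all variables.
Domain sizes:
  v1 (boolean): 2
  v2 (boolean): 2
  v3 (boolean): 2
  v4 (boolean): 2
Product = 2 * 2 * 2 * 2 = 16

16


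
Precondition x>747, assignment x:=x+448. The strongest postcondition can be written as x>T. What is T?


Formula: sp(P, x:=E) = exists old_x. (x = E[old_x/x]) AND P[old_x/x] (old_x is the value of x before the assignment; eliminate old_x by solving x = E[old_x/x] for old_x)
Step 1: Precondition P: x>747, i.e. old_x > 747
Step 2: Assignment gives x = old_x + 448, so old_x = x - 448
Step 3: Substitute into P: x - 448 > 747
Step 4: Simplify: x > 747+448 = 1195

1195


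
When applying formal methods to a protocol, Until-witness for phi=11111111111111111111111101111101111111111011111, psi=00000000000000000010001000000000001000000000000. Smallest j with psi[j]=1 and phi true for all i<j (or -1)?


(phi U psi) at 0: need smallest j with psi[j]=1 and phi[i]=1 for all i in [0,j).
Scan from step 0:
  step 0: phi=1, psi=0 -> continue
  step 1: phi=1, psi=0 -> continue
  step 2: phi=1, psi=0 -> continue
  step 3: phi=1, psi=0 -> continue
  step 18: psi=1 and phi held for [0,18) -> witness found
Witness step = 18

18


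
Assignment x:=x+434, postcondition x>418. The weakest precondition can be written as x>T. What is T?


Formula: wp(x:=E, P) = P[E/x] (substitute E for x in postcondition)
Step 1: Postcondition: x>418
Step 2: Substitute x+434 for x: x+434>418
Step 3: Solve for x: x > 418-434 = -16

-16


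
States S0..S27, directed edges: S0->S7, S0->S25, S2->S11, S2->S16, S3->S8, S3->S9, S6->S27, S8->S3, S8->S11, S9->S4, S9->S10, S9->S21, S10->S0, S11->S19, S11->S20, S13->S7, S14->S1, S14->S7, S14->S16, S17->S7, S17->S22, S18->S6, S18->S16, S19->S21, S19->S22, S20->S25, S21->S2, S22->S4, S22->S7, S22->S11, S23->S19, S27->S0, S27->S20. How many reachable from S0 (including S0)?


BFS from S0:
  layer 0: {S0}
  layer 1: {S7, S25}
Reachable set: {S0, S7, S25}
Count = 3

3


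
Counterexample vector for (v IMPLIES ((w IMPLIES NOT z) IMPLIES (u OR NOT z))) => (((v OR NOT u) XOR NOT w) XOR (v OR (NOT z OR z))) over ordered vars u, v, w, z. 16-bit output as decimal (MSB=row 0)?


F1 = (v IMPLIES ((w IMPLIES NOT z) IMPLIES (u OR NOT z)))
F2 = (((v OR NOT u) XOR NOT w) XOR (v OR (NOT z OR z)))
Counterexample to F1=>F2 is where F1=1 and F2=0.
Evaluate each row (bits = u,v,w,z, MSB first):
  row 0 [0000]: F1=1 F2=1 -> F1&~F2 -> 0
  row 1 [0001]: F1=1 F2=1 -> F1&~F2 -> 0
  row 2 [0010]: F1=1 F2=0 -> F1&~F2 -> 1
  row 3 [0011]: F1=1 F2=0 -> F1&~F2 -> 1
  row 4 [0100]: F1=1 F2=1 -> F1&~F2 -> 0
  row 5 [0101]: F1=0 F2=1 -> F1&~F2 -> 0
  row 6 [0110]: F1=1 F2=0 -> F1&~F2 -> 1
  row 7 [0111]: F1=1 F2=0 -> F1&~F2 -> 1
  row 8 [1000]: F1=1 F2=0 -> F1&~F2 -> 1
  row 9 [1001]: F1=1 F2=0 -> F1&~F2 -> 1
  row 10 [1010]: F1=1 F2=1 -> F1&~F2 -> 0
  row 11 [1011]: F1=1 F2=1 -> F1&~F2 -> 0
  row 12 [1100]: F1=1 F2=1 -> F1&~F2 -> 0
  row 13 [1101]: F1=1 F2=1 -> F1&~F2 -> 0
  row 14 [1110]: F1=1 F2=0 -> F1&~F2 -> 1
  row 15 [1111]: F1=1 F2=0 -> F1&~F2 -> 1
Full result column, 4 rows per line (u,v fixed per line; w,z runs 00..11 left to right):
  rows 0-3 [u,v=00]: 0011  = hex 3
  rows 4-7 [u,v=01]: 0011  = hex 3
  rows 8-11 [u,v=10]: 1100  = hex C
  rows 12-15 [u,v=11]: 0011  = hex 3
Counterexample vector (row 0 .. row 15) = 0011001111000011
Output column grouped in 4s = 0011 0011 1100 0011 = 0x33C3
Convert to decimal digit by digit (value = value*16 + digit):
  3 -> 3
  3*16 + 3 = 51
  51*16 + 12 (C) = 828
  828*16 + 3 = 13251
Decimal = 13251

13251


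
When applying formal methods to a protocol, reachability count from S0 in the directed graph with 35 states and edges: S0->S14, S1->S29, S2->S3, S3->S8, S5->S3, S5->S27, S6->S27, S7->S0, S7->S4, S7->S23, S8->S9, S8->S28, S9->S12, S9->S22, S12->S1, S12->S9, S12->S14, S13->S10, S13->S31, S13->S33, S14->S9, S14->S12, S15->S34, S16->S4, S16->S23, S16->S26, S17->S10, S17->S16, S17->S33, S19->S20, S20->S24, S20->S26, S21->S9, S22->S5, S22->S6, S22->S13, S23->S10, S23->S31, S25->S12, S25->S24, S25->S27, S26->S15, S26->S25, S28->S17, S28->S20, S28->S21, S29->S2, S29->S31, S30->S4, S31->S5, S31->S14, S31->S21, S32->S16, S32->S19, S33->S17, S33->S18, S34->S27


BFS from S0:
  layer 0: {S0}
  layer 1: {S14}
  layer 2: {S9, S12}
  layer 3: {S1, S22}
  layer 4: {S5, S6, S13, S29}
  layer 5: {S2, S3, S10, S27, S31, S33}
  layer 6: {S8, S17, S18, S21}
  layer 7: {S16, S28}
  layer 8: {S4, S20, S23, S26}
  layer 9: {S15, S24, S25}
  layer 10: {S34}
Reachable set: {S0, S1, S2, S3, S4, S5, S6, S8, S9, S10, S12, S13, S14, S15, S16, S17, S18, S20, S21, S22, S23, S24, S25, S26, S27, S28, S29, S31, S33, S34}
Count = 30

30


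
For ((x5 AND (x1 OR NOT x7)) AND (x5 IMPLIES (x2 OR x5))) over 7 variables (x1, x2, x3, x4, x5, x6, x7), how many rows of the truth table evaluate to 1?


Formula: ((x5 AND (x1 OR NOT x7)) AND (x5 IMPLIES (x2 OR x5))) over 7 vars (128 rows)
Evaluate each row (x1, x2, x3, x4, x5, x6, x7 as bits, MSB first):
  row 0 [0000000]: ((0 AND (0 OR NOT 0)) AND (0 IMPLIES (0 OR 0))) -> 0
  row 1 [0000001]: ((0 AND (0 OR NOT 1)) AND (0 IMPLIES (0 OR 0))) -> 0
  row 2 [0000010]: ((0 AND (0 OR NOT 0)) AND (0 IMPLIES (0 OR 0))) -> 0
  row 3 [0000011]: ((0 AND (0 OR NOT 1)) AND (0 IMPLIES (0 OR 0))) -> 0
  row 4 [0000100]: ((1 AND (0 OR NOT 0)) AND (1 IMPLIES (0 OR 1))) -> 1
  (every remaining row is evaluated the same way; all 128 results are listed next)
Full result column, 8 rows per line (x1,x2,x3,x4 fixed per line; x5,x6,x7 runs 000..111 left to right):
  rows 0-7 [x1,x2,x3,x4=0000]: 00001010  (ones: 2)
  rows 8-15 [x1,x2,x3,x4=0001]: 00001010  (ones: 2)
  rows 16-23 [x1,x2,x3,x4=0010]: 00001010  (ones: 2)
  rows 24-31 [x1,x2,x3,x4=0011]: 00001010  (ones: 2)
  rows 32-39 [x1,x2,x3,x4=0100]: 00001010  (ones: 2)
  rows 40-47 [x1,x2,x3,x4=0101]: 00001010  (ones: 2)
  rows 48-55 [x1,x2,x3,x4=0110]: 00001010  (ones: 2)
  rows 56-63 [x1,x2,x3,x4=0111]: 00001010  (ones: 2)
  rows 64-71 [x1,x2,x3,x4=1000]: 00001111  (ones: 4)
  rows 72-79 [x1,x2,x3,x4=1001]: 00001111  (ones: 4)
  rows 80-87 [x1,x2,x3,x4=1010]: 00001111  (ones: 4)
  rows 88-95 [x1,x2,x3,x4=1011]: 00001111  (ones: 4)
  rows 96-103 [x1,x2,x3,x4=1100]: 00001111  (ones: 4)
  rows 104-111 [x1,x2,x3,x4=1101]: 00001111  (ones: 4)
  rows 112-119 [x1,x2,x3,x4=1110]: 00001111  (ones: 4)
  rows 120-127 [x1,x2,x3,x4=1111]: 00001111  (ones: 4)
Count of 1-rows = 2+2+2+2+2+2+2+2+4+4+4+4+4+4+4+4 = 48

48


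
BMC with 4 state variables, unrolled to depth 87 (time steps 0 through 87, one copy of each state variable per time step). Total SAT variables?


BMC unrolls to depth k, creating one copy of each state var for steps 0..k.
Step count = 87 + 1 = 88 (steps 0 through 87)
Vars per step = 4
Total = 4 * 88 = 352

352


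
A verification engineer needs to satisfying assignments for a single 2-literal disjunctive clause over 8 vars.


Step 1: Total=2^8=256
Step 2: Unsat when all 2 false: 2^6=64
Step 3: Sat=256-64=192

192


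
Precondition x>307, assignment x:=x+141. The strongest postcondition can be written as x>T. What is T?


Formula: sp(P, x:=E) = exists old_x. (x = E[old_x/x]) AND P[old_x/x] (old_x is the value of x before the assignment; eliminate old_x by solving x = E[old_x/x] for old_x)
Step 1: Precondition P: x>307, i.e. old_x > 307
Step 2: Assignment gives x = old_x + 141, so old_x = x - 141
Step 3: Substitute into P: x - 141 > 307
Step 4: Simplify: x > 307+141 = 448

448


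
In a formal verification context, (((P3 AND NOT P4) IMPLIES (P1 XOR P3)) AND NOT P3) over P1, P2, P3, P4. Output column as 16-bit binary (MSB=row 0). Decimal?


Formula: (((P3 AND NOT P4) IMPLIES (P1 XOR P3)) AND NOT P3) over P1, P2, P3, P4 (16 rows)
Evaluate each row (bits = P1,P2,P3,P4, MSB first):
  row 0 [0000]: (((0 AND NOT 0) IMPLIES (0 XOR 0)) AND NOT 0) -> 1
  row 1 [0001]: (((0 AND NOT 1) IMPLIES (0 XOR 0)) AND NOT 0) -> 1
  row 2 [0010]: (((1 AND NOT 0) IMPLIES (0 XOR 1)) AND NOT 1) -> 0
  row 3 [0011]: (((1 AND NOT 1) IMPLIES (0 XOR 1)) AND NOT 1) -> 0
  row 4 [0100]: (((0 AND NOT 0) IMPLIES (0 XOR 0)) AND NOT 0) -> 1
  row 5 [0101]: (((0 AND NOT 1) IMPLIES (0 XOR 0)) AND NOT 0) -> 1
  row 6 [0110]: (((1 AND NOT 0) IMPLIES (0 XOR 1)) AND NOT 1) -> 0
  row 7 [0111]: (((1 AND NOT 1) IMPLIES (0 XOR 1)) AND NOT 1) -> 0
  row 8 [1000]: (((0 AND NOT 0) IMPLIES (1 XOR 0)) AND NOT 0) -> 1
  row 9 [1001]: (((0 AND NOT 1) IMPLIES (1 XOR 0)) AND NOT 0) -> 1
  row 10 [1010]: (((1 AND NOT 0) IMPLIES (1 XOR 1)) AND NOT 1) -> 0
  row 11 [1011]: (((1 AND NOT 1) IMPLIES (1 XOR 1)) AND NOT 1) -> 0
  row 12 [1100]: (((0 AND NOT 0) IMPLIES (1 XOR 0)) AND NOT 0) -> 1
  row 13 [1101]: (((0 AND NOT 1) IMPLIES (1 XOR 0)) AND NOT 0) -> 1
  row 14 [1110]: (((1 AND NOT 0) IMPLIES (1 XOR 1)) AND NOT 1) -> 0
  row 15 [1111]: (((1 AND NOT 1) IMPLIES (1 XOR 1)) AND NOT 1) -> 0
Full result column, 4 rows per line (P1,P2 fixed per line; P3,P4 runs 00..11 left to right):
  rows 0-3 [P1,P2=00]: 1100  = hex C
  rows 4-7 [P1,P2=01]: 1100  = hex C
  rows 8-11 [P1,P2=10]: 1100  = hex C
  rows 12-15 [P1,P2=11]: 1100  = hex C
Output column (row 0 .. row 15) = 1100110011001100
Output column grouped in 4s = 1100 1100 1100 1100 = 0xCCCC
Convert to decimal digit by digit (value = value*16 + digit):
  C -> 12
  12*16 + 12 (C) = 204
  204*16 + 12 (C) = 3276
  3276*16 + 12 (C) = 52428
Decimal = 52428

52428


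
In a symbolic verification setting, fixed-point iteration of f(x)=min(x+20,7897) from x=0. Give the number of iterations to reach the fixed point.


Step 1: x=0, cap=7897, increment=20
Step 2: x grows by 20 each step until capped at 7897; fixed point is x=7897
Step 3: iterations = ceil(7897/20) = 395

395


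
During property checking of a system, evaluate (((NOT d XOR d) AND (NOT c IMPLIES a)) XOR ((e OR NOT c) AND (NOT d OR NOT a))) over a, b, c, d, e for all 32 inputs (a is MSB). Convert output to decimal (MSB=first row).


Formula: (((NOT d XOR d) AND (NOT c IMPLIES a)) XOR ((e OR NOT c) AND (NOT d OR NOT a))) over a, b, c, d, e (32 rows)
Evaluate each row (bits = a,b,c,d,e, MSB first):
  row 0 [00000]: (((NOT 0 XOR 0) AND (NOT 0 IMPLIES 0)) XOR ((0 OR NOT 0) AND (NOT 0 OR NOT 0))) -> 1
  row 1 [00001]: (((NOT 0 XOR 0) AND (NOT 0 IMPLIES 0)) XOR ((1 OR NOT 0) AND (NOT 0 OR NOT 0))) -> 1
  row 2 [00010]: (((NOT 1 XOR 1) AND (NOT 0 IMPLIES 0)) XOR ((0 OR NOT 0) AND (NOT 1 OR NOT 0))) -> 1
  row 3 [00011]: (((NOT 1 XOR 1) AND (NOT 0 IMPLIES 0)) XOR ((1 OR NOT 0) AND (NOT 1 OR NOT 0))) -> 1
  row 4 [00100]: (((NOT 0 XOR 0) AND (NOT 1 IMPLIES 0)) XOR ((0 OR NOT 1) AND (NOT 0 OR NOT 0))) -> 1
  row 5 [00101]: (((NOT 0 XOR 0) AND (NOT 1 IMPLIES 0)) XOR ((1 OR NOT 1) AND (NOT 0 OR NOT 0))) -> 0
  row 6 [00110]: (((NOT 1 XOR 1) AND (NOT 1 IMPLIES 0)) XOR ((0 OR NOT 1) AND (NOT 1 OR NOT 0))) -> 1
  row 7 [00111]: (((NOT 1 XOR 1) AND (NOT 1 IMPLIES 0)) XOR ((1 OR NOT 1) AND (NOT 1 OR NOT 0))) -> 0
  row 8 [01000]: (((NOT 0 XOR 0) AND (NOT 0 IMPLIES 0)) XOR ((0 OR NOT 0) AND (NOT 0 OR NOT 0))) -> 1
  row 9 [01001]: (((NOT 0 XOR 0) AND (NOT 0 IMPLIES 0)) XOR ((1 OR NOT 0) AND (NOT 0 OR NOT 0))) -> 1
  row 10 [01010]: (((NOT 1 XOR 1) AND (NOT 0 IMPLIES 0)) XOR ((0 OR NOT 0) AND (NOT 1 OR NOT 0))) -> 1
  row 11 [01011]: (((NOT 1 XOR 1) AND (NOT 0 IMPLIES 0)) XOR ((1 OR NOT 0) AND (NOT 1 OR NOT 0))) -> 1
  row 12 [01100]: (((NOT 0 XOR 0) AND (NOT 1 IMPLIES 0)) XOR ((0 OR NOT 1) AND (NOT 0 OR NOT 0))) -> 1
  row 13 [01101]: (((NOT 0 XOR 0) AND (NOT 1 IMPLIES 0)) XOR ((1 OR NOT 1) AND (NOT 0 OR NOT 0))) -> 0
  row 14 [01110]: (((NOT 1 XOR 1) AND (NOT 1 IMPLIES 0)) XOR ((0 OR NOT 1) AND (NOT 1 OR NOT 0))) -> 1
  row 15 [01111]: (((NOT 1 XOR 1) AND (NOT 1 IMPLIES 0)) XOR ((1 OR NOT 1) AND (NOT 1 OR NOT 0))) -> 0
  row 16 [10000]: (((NOT 0 XOR 0) AND (NOT 0 IMPLIES 1)) XOR ((0 OR NOT 0) AND (NOT 0 OR NOT 1))) -> 0
  row 17 [10001]: (((NOT 0 XOR 0) AND (NOT 0 IMPLIES 1)) XOR ((1 OR NOT 0) AND (NOT 0 OR NOT 1))) -> 0
  row 18 [10010]: (((NOT 1 XOR 1) AND (NOT 0 IMPLIES 1)) XOR ((0 OR NOT 0) AND (NOT 1 OR NOT 1))) -> 1
  row 19 [10011]: (((NOT 1 XOR 1) AND (NOT 0 IMPLIES 1)) XOR ((1 OR NOT 0) AND (NOT 1 OR NOT 1))) -> 1
  row 20 [10100]: (((NOT 0 XOR 0) AND (NOT 1 IMPLIES 1)) XOR ((0 OR NOT 1) AND (NOT 0 OR NOT 1))) -> 1
  row 21 [10101]: (((NOT 0 XOR 0) AND (NOT 1 IMPLIES 1)) XOR ((1 OR NOT 1) AND (NOT 0 OR NOT 1))) -> 0
  row 22 [10110]: (((NOT 1 XOR 1) AND (NOT 1 IMPLIES 1)) XOR ((0 OR NOT 1) AND (NOT 1 OR NOT 1))) -> 1
  row 23 [10111]: (((NOT 1 XOR 1) AND (NOT 1 IMPLIES 1)) XOR ((1 OR NOT 1) AND (NOT 1 OR NOT 1))) -> 1
  row 24 [11000]: (((NOT 0 XOR 0) AND (NOT 0 IMPLIES 1)) XOR ((0 OR NOT 0) AND (NOT 0 OR NOT 1))) -> 0
  row 25 [11001]: (((NOT 0 XOR 0) AND (NOT 0 IMPLIES 1)) XOR ((1 OR NOT 0) AND (NOT 0 OR NOT 1))) -> 0
  row 26 [11010]: (((NOT 1 XOR 1) AND (NOT 0 IMPLIES 1)) XOR ((0 OR NOT 0) AND (NOT 1 OR NOT 1))) -> 1
  row 27 [11011]: (((NOT 1 XOR 1) AND (NOT 0 IMPLIES 1)) XOR ((1 OR NOT 0) AND (NOT 1 OR NOT 1))) -> 1
  row 28 [11100]: (((NOT 0 XOR 0) AND (NOT 1 IMPLIES 1)) XOR ((0 OR NOT 1) AND (NOT 0 OR NOT 1))) -> 1
  row 29 [11101]: (((NOT 0 XOR 0) AND (NOT 1 IMPLIES 1)) XOR ((1 OR NOT 1) AND (NOT 0 OR NOT 1))) -> 0
  row 30 [11110]: (((NOT 1 XOR 1) AND (NOT 1 IMPLIES 1)) XOR ((0 OR NOT 1) AND (NOT 1 OR NOT 1))) -> 1
  row 31 [11111]: (((NOT 1 XOR 1) AND (NOT 1 IMPLIES 1)) XOR ((1 OR NOT 1) AND (NOT 1 OR NOT 1))) -> 1
Full result column, 4 rows per line (a,b,c fixed per line; d,e runs 00..11 left to right):
  rows 0-3 [a,b,c=000]: 1111  = hex F
  rows 4-7 [a,b,c=001]: 1010  = hex A
  rows 8-11 [a,b,c=010]: 1111  = hex F
  rows 12-15 [a,b,c=011]: 1010  = hex A
  rows 16-19 [a,b,c=100]: 0011  = hex 3
  rows 20-23 [a,b,c=101]: 1011  = hex B
  rows 24-27 [a,b,c=110]: 0011  = hex 3
  rows 28-31 [a,b,c=111]: 1011  = hex B
Output column (row 0 .. row 31) = 11111010111110100011101100111011
Output column grouped in 4s = 1111 1010 1111 1010 0011 1011 0011 1011 = 0xFAFA3B3B
Convert to decimal digit by digit (value = value*16 + digit):
  F -> 15
  15*16 + 10 (A) = 250
  250*16 + 15 (F) = 4015
  4015*16 + 10 (A) = 64250
  64250*16 + 3 = 1028003
  1028003*16 + 11 (B) = 16448059
  16448059*16 + 3 = 263168947
  263168947*16 + 11 (B) = 4210703163
Decimal = 4210703163

4210703163


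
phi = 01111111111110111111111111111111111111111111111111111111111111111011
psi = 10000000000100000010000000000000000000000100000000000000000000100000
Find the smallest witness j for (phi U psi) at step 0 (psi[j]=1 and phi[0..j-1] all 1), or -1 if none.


(phi U psi) at 0: need smallest j with psi[j]=1 and phi[i]=1 for all i in [0,j).
Scan from step 0:
  step 0: psi=1 and phi held for [0,0) -> witness found
Witness step = 0

0


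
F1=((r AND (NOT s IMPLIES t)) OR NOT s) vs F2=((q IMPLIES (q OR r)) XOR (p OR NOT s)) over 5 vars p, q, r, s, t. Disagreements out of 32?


F1 = ((r AND (NOT s IMPLIES t)) OR NOT s)
F2 = ((q IMPLIES (q OR r)) XOR (p OR NOT s))
Evaluate both on each of 32 rows (bits = p,q,r,s,t):
  row 0 [00000]: F1=1 F2=0 (differ) -> 1
  row 1 [00001]: F1=1 F2=0 (differ) -> 1
  row 2 [00010]: F1=0 F2=1 (differ) -> 1
  row 3 [00011]: F1=0 F2=1 (differ) -> 1
  row 4 [00100]: F1=1 F2=0 (differ) -> 1
  row 5 [00101]: F1=1 F2=0 (differ) -> 1
  row 6 [00110]: F1=1 F2=1 -> 0
  row 7 [00111]: F1=1 F2=1 -> 0
  row 8 [01000]: F1=1 F2=0 (differ) -> 1
  row 9 [01001]: F1=1 F2=0 (differ) -> 1
  row 10 [01010]: F1=0 F2=1 (differ) -> 1
  row 11 [01011]: F1=0 F2=1 (differ) -> 1
  row 12 [01100]: F1=1 F2=0 (differ) -> 1
  row 13 [01101]: F1=1 F2=0 (differ) -> 1
  row 14 [01110]: F1=1 F2=1 -> 0
  row 15 [01111]: F1=1 F2=1 -> 0
  row 16 [10000]: F1=1 F2=0 (differ) -> 1
  row 17 [10001]: F1=1 F2=0 (differ) -> 1
  row 18 [10010]: F1=0 F2=0 -> 0
  row 19 [10011]: F1=0 F2=0 -> 0
  row 20 [10100]: F1=1 F2=0 (differ) -> 1
  row 21 [10101]: F1=1 F2=0 (differ) -> 1
  row 22 [10110]: F1=1 F2=0 (differ) -> 1
  row 23 [10111]: F1=1 F2=0 (differ) -> 1
  row 24 [11000]: F1=1 F2=0 (differ) -> 1
  row 25 [11001]: F1=1 F2=0 (differ) -> 1
  row 26 [11010]: F1=0 F2=0 -> 0
  row 27 [11011]: F1=0 F2=0 -> 0
  row 28 [11100]: F1=1 F2=0 (differ) -> 1
  row 29 [11101]: F1=1 F2=0 (differ) -> 1
  row 30 [11110]: F1=1 F2=0 (differ) -> 1
  row 31 [11111]: F1=1 F2=0 (differ) -> 1
Full result column, 8 rows per line (p,q fixed per line; r,s,t runs 000..111 left to right):
  rows 0-7 [p,q=00]: 11111100  (ones: 6)
  rows 8-15 [p,q=01]: 11111100  (ones: 6)
  rows 16-23 [p,q=10]: 11001111  (ones: 6)
  rows 24-31 [p,q=11]: 11001111  (ones: 6)
Disagreements = 6+6+6+6 = 24

24


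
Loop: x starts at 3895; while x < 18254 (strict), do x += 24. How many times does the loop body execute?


Step 1: x goes from 3895 toward 18254 by 24; the body runs while x<18254, so iterations = ceil((bound-start)/step)
Step 2: Distance=14359
Step 3: ceil(14359/24)=599

599


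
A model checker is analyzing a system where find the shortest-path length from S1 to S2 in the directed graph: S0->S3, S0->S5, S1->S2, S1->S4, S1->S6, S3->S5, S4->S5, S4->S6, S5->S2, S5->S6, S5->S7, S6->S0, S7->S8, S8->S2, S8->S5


BFS layer-by-layer from S1:
  dist 0: {S1}
  dist 1: {S2, S4, S6}
  -> S2 reached at distance 1
Shortest path length = 1

1


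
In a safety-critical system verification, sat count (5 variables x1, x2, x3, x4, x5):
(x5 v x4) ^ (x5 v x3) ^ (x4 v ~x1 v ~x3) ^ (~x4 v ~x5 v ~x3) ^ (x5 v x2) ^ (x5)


CNF with 6 clauses over 5 vars (32 assignments).
An assignment satisfies CNF iff every clause has >=1 true literal.
Check each row (bits = x1,x2,x3,x4,x5; clause T/F shown):
  row 0 [00000]: clauses=FFTTFF -> 0
  row 1 [00001]: clauses=TTTTTT -> 1
  row 2 [00010]: clauses=TFTTFF -> 0
  row 3 [00011]: clauses=TTTTTT -> 1
  row 4 [00100]: clauses=FTTTFF -> 0
  row 5 [00101]: clauses=TTTTTT -> 1
  row 6 [00110]: clauses=TTTTFF -> 0
  row 7 [00111]: clauses=TTTFTT -> 0
  row 8 [01000]: clauses=FFTTTF -> 0
  row 9 [01001]: clauses=TTTTTT -> 1
  row 10 [01010]: clauses=TFTTTF -> 0
  row 11 [01011]: clauses=TTTTTT -> 1
  row 12 [01100]: clauses=FTTTTF -> 0
  row 13 [01101]: clauses=TTTTTT -> 1
  row 14 [01110]: clauses=TTTTTF -> 0
  row 15 [01111]: clauses=TTTFTT -> 0
  row 16 [10000]: clauses=FFTTFF -> 0
  row 17 [10001]: clauses=TTTTTT -> 1
  row 18 [10010]: clauses=TFTTFF -> 0
  row 19 [10011]: clauses=TTTTTT -> 1
  row 20 [10100]: clauses=FTFTFF -> 0
  row 21 [10101]: clauses=TTFTTT -> 0
  row 22 [10110]: clauses=TTTTFF -> 0
  row 23 [10111]: clauses=TTTFTT -> 0
  row 24 [11000]: clauses=FFTTTF -> 0
  row 25 [11001]: clauses=TTTTTT -> 1
  row 26 [11010]: clauses=TFTTTF -> 0
  row 27 [11011]: clauses=TTTTTT -> 1
  row 28 [11100]: clauses=FTFTTF -> 0
  row 29 [11101]: clauses=TTFTTT -> 0
  row 30 [11110]: clauses=TTTTTF -> 0
  row 31 [11111]: clauses=TTTFTT -> 0
Full result column, 8 rows per line (x1,x2 fixed per line; x3,x4,x5 runs 000..111 left to right):
  rows 0-7 [x1,x2=00]: 01010100  (ones: 3)
  rows 8-15 [x1,x2=01]: 01010100  (ones: 3)
  rows 16-23 [x1,x2=10]: 01010000  (ones: 2)
  rows 24-31 [x1,x2=11]: 01010000  (ones: 2)
Satisfying assignments = 3+3+2+2 = 10

10


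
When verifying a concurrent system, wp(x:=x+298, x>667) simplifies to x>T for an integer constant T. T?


Formula: wp(x:=E, P) = P[E/x] (substitute E for x in postcondition)
Step 1: Postcondition: x>667
Step 2: Substitute x+298 for x: x+298>667
Step 3: Solve for x: x > 667-298 = 369

369


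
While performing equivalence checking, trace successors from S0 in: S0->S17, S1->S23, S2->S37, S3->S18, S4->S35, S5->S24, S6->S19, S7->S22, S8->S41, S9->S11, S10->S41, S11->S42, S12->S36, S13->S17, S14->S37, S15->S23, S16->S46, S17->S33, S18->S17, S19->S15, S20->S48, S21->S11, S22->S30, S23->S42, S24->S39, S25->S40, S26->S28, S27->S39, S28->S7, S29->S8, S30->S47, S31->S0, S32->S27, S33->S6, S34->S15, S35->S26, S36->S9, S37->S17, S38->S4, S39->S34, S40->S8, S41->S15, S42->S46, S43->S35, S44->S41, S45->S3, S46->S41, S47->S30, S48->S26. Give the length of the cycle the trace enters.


Trace from S0 until a state repeats:
  S0 -> S17 -> S33 -> S6 -> S19 -> S15 -> S23 -> S42 -> S46 -> S41 -> S15
S15 first seen at step 5, revisited at step 10.
Cycle length = 10 - 5 = 5

5
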